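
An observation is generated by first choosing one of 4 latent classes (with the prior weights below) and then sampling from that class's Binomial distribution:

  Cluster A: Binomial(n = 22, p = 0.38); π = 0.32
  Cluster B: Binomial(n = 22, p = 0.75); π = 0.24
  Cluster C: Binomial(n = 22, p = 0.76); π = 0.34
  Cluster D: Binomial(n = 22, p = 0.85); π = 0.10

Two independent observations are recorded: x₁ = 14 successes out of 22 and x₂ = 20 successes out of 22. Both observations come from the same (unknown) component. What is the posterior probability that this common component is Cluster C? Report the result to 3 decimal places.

0.556

The responsibility of component k is π_k f_k(x) divided by Σ_j π_j f_j(x).
Since both observations come from the same component, the likelihood for component k is f_k(x₁)·f_k(x₂).
  f_A = [C(22,14)·0.38^14·0.62^8 = 319770·1.30909e-06·0.021834 = 0.0091399] × [3.49999e-07] = 3.19896e-09
  f_B = [C(22,14)·0.75^14·0.25^8 = 319770·0.0178179·1.52588e-05 = 0.0869392] × [0.0457844] = 0.00398046
  f_C = [C(22,14)·0.76^14·0.24^8 = 319770·0.0214482·1.10075e-05 = 0.075495] × [0.0549929] = 0.00415168
  f_D = [C(22,14)·0.85^14·0.15^8 = 319770·0.10277·2.56289e-07 = 0.00842234] × [0.201453] = 0.0016967
Multiply by the mixture weights:
  π_A·f_A = 0.32 × 3.19896e-09 = 1.02367e-09
  π_B·f_B = 0.24 × 0.00398046 = 0.000955309
  π_C·f_C = 0.34 × 0.00415168 = 0.00141157
  π_D·f_D = 0.10 × 0.0016967 = 0.00016967
Sum: 1.02367e-09 + 0.000955309 + 0.00141157 + 0.00016967 = 0.00253655
So the posterior for Cluster C is 0.00141157 / 0.00253655 ≈ 0.556.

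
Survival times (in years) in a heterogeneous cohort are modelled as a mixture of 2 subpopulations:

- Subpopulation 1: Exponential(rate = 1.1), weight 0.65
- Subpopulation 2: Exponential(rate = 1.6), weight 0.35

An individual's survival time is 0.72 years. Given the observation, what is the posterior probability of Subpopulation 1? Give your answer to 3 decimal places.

0.647

The responsibility of component k is π_k f_k(x) divided by Σ_j π_j f_j(x).
Exponential densities:
  p_1 = 0.498232
  p_2 = 0.505607
Weight by the priors:
  π_1·p_1 = 0.65 × 0.498232 = 0.323851
  π_2·p_2 = 0.35 × 0.505607 = 0.176962
Sum: 0.323851 + 0.176962 = 0.500813
So the posterior for Subpopulation 1 is 0.323851 / 0.500813 ≈ 0.647.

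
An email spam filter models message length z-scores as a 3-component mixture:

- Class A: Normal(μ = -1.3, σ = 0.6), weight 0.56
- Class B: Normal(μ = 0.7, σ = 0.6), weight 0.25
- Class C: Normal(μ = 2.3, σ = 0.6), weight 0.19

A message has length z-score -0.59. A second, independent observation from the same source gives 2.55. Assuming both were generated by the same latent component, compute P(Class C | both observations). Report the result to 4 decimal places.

P(component k | x) = π_k·f_k(x) / marginal(x), where marginal(x) = Σ_j π_j·f_j(x).
Since both observations come from the same component, the likelihood for component k is f_k(x₁)·f_k(x₂).
  L_A = [(1/(0.6·√(2π)))·exp(−(-0.59−-1.3)²/(2·0.6²)) = 0.664904·exp(-0.70014) = 0.330136] × [7.62119e-10] = 2.51603e-10
  L_B = [(1/(0.6·√(2π)))·exp(−(-0.59−0.7)²/(2·0.6²)) = 0.664904·exp(-2.31125) = 0.0659167] × [0.00573261] = 0.000377875
  L_C = [(1/(0.6·√(2π)))·exp(−(-0.59−2.3)²/(2·0.6²)) = 0.664904·exp(-11.60014) = 6.09372e-06] × [0.609621] = 3.71486e-06
Unnormalised posteriors:
  π_A·L_A = 0.56 × 2.51603e-10 = 1.40897e-10
  π_B·L_B = 0.25 × 0.000377875 = 9.44687e-05
  π_C·L_C = 0.19 × 3.71486e-06 = 7.05823e-07
Evidence: 1.40897e-10 + 9.44687e-05 + 7.05823e-07 = 9.51746e-05
Responsibility of Class C: 7.05823e-07 / 9.51746e-05 ≈ 0.0074

0.0074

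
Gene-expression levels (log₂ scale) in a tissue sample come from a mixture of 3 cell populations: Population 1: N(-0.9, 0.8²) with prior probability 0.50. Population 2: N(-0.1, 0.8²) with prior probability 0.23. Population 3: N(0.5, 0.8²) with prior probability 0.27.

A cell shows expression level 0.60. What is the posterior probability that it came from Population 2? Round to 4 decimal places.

0.3070

Posterior ∝ prior × likelihood, so P(k | x) ∝ w_k f_k(x); normalise over all components.
Normal densities:
  L_1 = 0.0859828
  L_2 = 0.340069
  L_3 = 0.494797
Multiply by the mixture weights:
  w_1·L_1 = 0.50 × 0.0859828 = 0.0429914
  w_2·L_2 = 0.23 × 0.340069 = 0.0782158
  w_3·L_3 = 0.27 × 0.494797 = 0.133595
Marginal: 0.0429914 + 0.0782158 + 0.133595 = 0.254802
Responsibility of Population 2: 0.0782158 / 0.254802 ≈ 0.3070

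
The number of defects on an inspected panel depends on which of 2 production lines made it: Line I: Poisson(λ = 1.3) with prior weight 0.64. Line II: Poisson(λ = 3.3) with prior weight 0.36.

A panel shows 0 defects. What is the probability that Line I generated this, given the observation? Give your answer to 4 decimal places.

0.9293

Apply Bayes' rule: the posterior for each component is proportional to its prior times its likelihood at x.
Component likelihoods at x = 0 defects:
  L_I = 0.272532
  L_II = 0.0368832
Weight by the priors:
  π_I·L_I = 0.64 × 0.272532 = 0.17442
  π_II·L_II = 0.36 × 0.0368832 = 0.0132779
Marginal: 0.17442 + 0.0132779 = 0.187698
Responsibility of Line I: 0.17442 / 0.187698 ≈ 0.9293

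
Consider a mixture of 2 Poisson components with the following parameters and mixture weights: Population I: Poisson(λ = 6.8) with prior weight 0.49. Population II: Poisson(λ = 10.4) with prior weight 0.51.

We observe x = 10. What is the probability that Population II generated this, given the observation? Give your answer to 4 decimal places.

0.6657

By Bayes' theorem, P(k | x) = P(Z=k) f_k(x) / Σ_j P(Z=j) f_j(x).
Poisson probabilities:
  L_I = 0.0648819
  L_II = 0.124139
Multiply by the mixture weights:
  P(Z=I)·L_I = 0.49 × 0.0648819 = 0.0317921
  P(Z=II)·L_II = 0.51 × 0.124139 = 0.0633108
Normaliser: 0.0317921 + 0.0633108 = 0.095103
P(Population II | x) = 0.0633108 / 0.095103 ≈ 0.6657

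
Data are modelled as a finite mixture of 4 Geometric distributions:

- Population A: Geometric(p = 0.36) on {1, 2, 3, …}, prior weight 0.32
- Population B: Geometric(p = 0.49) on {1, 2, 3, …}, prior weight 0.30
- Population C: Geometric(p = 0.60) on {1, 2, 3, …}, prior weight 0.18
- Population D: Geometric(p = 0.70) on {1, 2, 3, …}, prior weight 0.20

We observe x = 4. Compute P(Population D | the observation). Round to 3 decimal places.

0.063

P(component k | x) = w_k·f_k(x) / marginal(x), where marginal(x) = Σ_j w_j·f_j(x).
Evaluate each component's likelihood at the observed value:
  f_A = 0.36·(1−0.36)^3 = 0.36·0.262144 = 0.0943718
  f_B = 0.49·(1−0.49)^3 = 0.49·0.132651 = 0.064999
  f_C = 0.60·(1−0.60)^3 = 0.60·0.064 = 0.0384
  f_D = 0.70·(1−0.70)^3 = 0.70·0.027 = 0.0189
Unnormalised posteriors:
  w_A·f_A = 0.32 × 0.0943718 = 0.030199
  w_B·f_B = 0.30 × 0.064999 = 0.0194997
  w_C·f_C = 0.18 × 0.0384 = 0.006912
  w_D·f_D = 0.20 × 0.0189 = 0.00378
Normaliser: 0.030199 + 0.0194997 + 0.006912 + 0.00378 = 0.0603907
Responsibility of Population D: 0.00378 / 0.0603907 ≈ 0.063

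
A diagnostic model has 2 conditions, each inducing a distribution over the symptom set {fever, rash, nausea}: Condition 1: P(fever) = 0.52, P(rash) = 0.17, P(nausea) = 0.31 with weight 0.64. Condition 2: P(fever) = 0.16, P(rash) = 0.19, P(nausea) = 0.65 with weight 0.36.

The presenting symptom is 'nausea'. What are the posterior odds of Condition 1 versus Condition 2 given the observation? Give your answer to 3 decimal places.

Since P(k|x) ∝ w_k f_k(x), the posterior odds are w_i f_i(x) / (w_j f_j(x)).
Component likelihoods at x = 'nausea':
  p_1 = 0.31
  p_2 = 0.65
0.1984 / 0.234 ≈ 0.848

0.848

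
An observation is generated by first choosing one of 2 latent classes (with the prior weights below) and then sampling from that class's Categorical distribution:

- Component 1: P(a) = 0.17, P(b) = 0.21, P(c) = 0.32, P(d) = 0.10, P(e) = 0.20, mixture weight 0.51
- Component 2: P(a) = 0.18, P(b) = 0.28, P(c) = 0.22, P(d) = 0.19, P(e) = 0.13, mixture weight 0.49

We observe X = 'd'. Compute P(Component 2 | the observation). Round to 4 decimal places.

0.6461

By Bayes' theorem, P(k | x) = w_k f_k(x) / Σ_j w_j f_j(x).
Component likelihoods at x = 'd':
  f_1 = P(d | comp) = 0.10
  f_2 = P(d | comp) = 0.19
Unnormalised posteriors:
  w_1·f_1 = 0.51 × 0.1 = 0.051
  w_2·f_2 = 0.49 × 0.19 = 0.0931
Sum: 0.051 + 0.0931 = 0.1441
Responsibility of Component 2: 0.0931 / 0.1441 ≈ 0.6461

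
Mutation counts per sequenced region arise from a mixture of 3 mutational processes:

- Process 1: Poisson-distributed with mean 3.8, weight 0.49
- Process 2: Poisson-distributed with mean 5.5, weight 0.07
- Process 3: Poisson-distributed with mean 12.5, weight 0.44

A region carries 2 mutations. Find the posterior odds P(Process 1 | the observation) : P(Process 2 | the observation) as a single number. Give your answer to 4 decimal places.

18.2911

Posterior odds = (π_i f_i(x)) / (π_j f_j(x)); the normalising sum cancels.
Poisson probabilities:
  f_1 = 0.161517
  f_2 = 0.0618124
  f_3 = 0.000291145
Posterior odds = (π_1·f_1) / (π_2·f_2) = (0.49·0.161517) / (0.07·0.0618124) = 0.0791433 / 0.00432687 ≈ 18.2911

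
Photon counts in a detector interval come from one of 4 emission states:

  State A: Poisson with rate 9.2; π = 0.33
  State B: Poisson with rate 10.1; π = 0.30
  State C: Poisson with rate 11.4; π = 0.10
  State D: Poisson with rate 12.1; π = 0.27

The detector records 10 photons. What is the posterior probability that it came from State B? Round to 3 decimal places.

0.321

P(component k | x) = P(Z=k)·f_k(x) / marginal(x), where marginal(x) = Σ_j P(Z=j)·f_j(x).
Evaluate each component's likelihood at the observed value:
  p_A = e^(−9.2)·9.2^10/10! = 0.12095
  p_B = e^(−10.1)·10.1^10/10! = 0.125048
  p_C = e^(−11.4)·11.4^10/10! = 0.114374
  p_D = e^(−12.1)·12.1^10/10! = 0.103069
Multiply by the mixture weights:
  P(Z=A)·p_A = 0.33 × 0.12095 = 0.0399135
  P(Z=B)·p_B = 0.30 × 0.125048 = 0.0375144
  P(Z=C)·p_C = 0.10 × 0.114374 = 0.0114374
  P(Z=D)·p_D = 0.27 × 0.103069 = 0.0278286
Marginal: 0.0399135 + 0.0375144 + 0.0114374 + 0.0278286 = 0.116694
P(State B | the observation) = 0.0375144 / 0.116694 ≈ 0.321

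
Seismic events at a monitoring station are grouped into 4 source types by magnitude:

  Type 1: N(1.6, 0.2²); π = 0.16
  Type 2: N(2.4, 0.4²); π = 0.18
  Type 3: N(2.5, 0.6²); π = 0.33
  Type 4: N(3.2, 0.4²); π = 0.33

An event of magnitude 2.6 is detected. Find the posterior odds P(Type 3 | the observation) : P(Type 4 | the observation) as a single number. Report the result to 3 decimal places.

The posterior odds equal the prior odds times the likelihood ratio: (w_i/w_j)·(f_i(x)/f_j(x)).
Normal densities:
  f_1 = (1/(0.2·√(2π)))·exp(−(2.6−1.6)²/(2·0.2²)) = 1.994711·exp(-12.50000) = 7.4336e-06
  f_2 = (1/(0.4·√(2π)))·exp(−(2.6−2.4)²/(2·0.4²)) = 0.997356·exp(-0.12500) = 0.880163
  f_3 = (1/(0.6·√(2π)))·exp(−(2.6−2.5)²/(2·0.6²)) = 0.664904·exp(-0.01389) = 0.655733
  f_4 = (1/(0.4·√(2π)))·exp(−(2.6−3.2)²/(2·0.4²)) = 0.997356·exp(-1.12500) = 0.323794
0.216392 / 0.106852 ≈ 2.025

2.025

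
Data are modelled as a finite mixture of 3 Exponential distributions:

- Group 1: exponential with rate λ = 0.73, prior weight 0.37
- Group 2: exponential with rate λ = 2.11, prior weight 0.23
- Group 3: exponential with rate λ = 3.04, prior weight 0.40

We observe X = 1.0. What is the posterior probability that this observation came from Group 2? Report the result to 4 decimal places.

0.2380

The responsibility of component k is w_k f_k(x) divided by Σ_j w_j f_j(x).
Component likelihoods at x = 1.0:
  L_1 = 0.73·e^(−0.73·1.0) = 0.73·e^(−0.7300) = 0.351794
  L_2 = 2.11·e^(−2.11·1.0) = 2.11·e^(−2.1100) = 0.255812
  L_3 = 3.04·e^(−3.04·1.0) = 3.04·e^(−3.0400) = 0.145418
Weight by the priors:
  w_1·L_1 = 0.37 × 0.351794 = 0.130164
  w_2·L_2 = 0.23 × 0.255812 = 0.0588368
  w_3·L_3 = 0.40 × 0.145418 = 0.0581672
Denominator: 0.130164 + 0.0588368 + 0.0581672 = 0.247168
Responsibility of Group 2: 0.0588368 / 0.247168 ≈ 0.2380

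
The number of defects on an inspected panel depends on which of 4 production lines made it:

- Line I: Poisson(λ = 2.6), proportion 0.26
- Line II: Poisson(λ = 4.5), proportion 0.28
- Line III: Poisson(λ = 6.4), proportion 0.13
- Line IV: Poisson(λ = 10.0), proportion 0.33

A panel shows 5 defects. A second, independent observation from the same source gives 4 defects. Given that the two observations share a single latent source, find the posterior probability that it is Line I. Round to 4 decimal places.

0.1896

P(component k | x) = π_k·f_k(x) / marginal(x), where marginal(x) = Σ_j π_j·f_j(x).
Since both observations come from the same component, the likelihood for component k is f_k(x₁)·f_k(x₂).
  f_I = [0.0735394] × [0.141422] = 0.0104001
  f_II = [0.170827] × [0.189808] = 0.0324242
  f_III = [0.148674] × [0.116151] = 0.0172686
  f_IV = [0.0378333] × [0.0189166] = 0.000715678
Prior × likelihood for each component:
  π_I·f_I = 0.26 × 0.0104001 = 0.00270402
  π_II·f_II = 0.28 × 0.0324242 = 0.00907879
  π_III·f_III = 0.13 × 0.0172686 = 0.00224492
  π_IV·f_IV = 0.33 × 0.000715678 = 0.000236174
Evidence: 0.00270402 + 0.00907879 + 0.00224492 + 0.000236174 = 0.0142639
P(Line I | x₁, x₂) = 0.00270402 / 0.0142639 ≈ 0.1896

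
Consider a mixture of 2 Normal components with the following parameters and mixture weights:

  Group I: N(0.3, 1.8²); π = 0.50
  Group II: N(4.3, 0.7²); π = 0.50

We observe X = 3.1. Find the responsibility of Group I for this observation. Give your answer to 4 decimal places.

By Bayes' theorem, P(k | x) = P(Z=k) f_k(x) / Σ_j P(Z=j) f_j(x).
Normal densities:
  L_I = (1/(1.8·√(2π)))·exp(−(3.1−0.3)²/(2·1.8²)) = 0.221635·exp(-1.20988) = 0.066099
  L_II = (1/(0.7·√(2π)))·exp(−(3.1−4.3)²/(2·0.7²)) = 0.569918·exp(-1.46939) = 0.131119
Unnormalised posteriors:
  P(Z=I)·L_I = 0.50 × 0.066099 = 0.0330495
  P(Z=II)·L_II = 0.50 × 0.131119 = 0.0655594
Sum: 0.0330495 + 0.0655594 = 0.0986089
Responsibility of Group I: 0.0330495 / 0.0986089 ≈ 0.3352

0.3352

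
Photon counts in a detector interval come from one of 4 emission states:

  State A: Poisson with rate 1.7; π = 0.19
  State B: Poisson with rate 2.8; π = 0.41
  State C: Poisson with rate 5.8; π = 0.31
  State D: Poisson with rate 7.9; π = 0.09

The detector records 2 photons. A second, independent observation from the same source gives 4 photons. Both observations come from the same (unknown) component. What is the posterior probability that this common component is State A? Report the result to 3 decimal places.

0.154

Apply Bayes' rule: the posterior for each component is proportional to its prior times its likelihood at x.
Since both observations come from the same component, the likelihood for component k is f_k(x₁)·f_k(x₂).
  f_A = [e^(−1.7)·1.7^2/2! = 0.263978] × [0.0635746] = 0.0167823
  f_B = [e^(−2.8)·2.8^2/2! = 0.238375] × [0.155739] = 0.0371243
  f_C = [e^(−5.8)·5.8^2/2! = 0.0509235] × [0.142755] = 0.0072696
  f_D = [e^(−7.9)·7.9^2/2! = 0.0115691] × [0.0601687] = 0.000696095
Unnormalised posteriors:
  w_A·f_A = 0.19 × 0.0167823 = 0.00318863
  w_B·f_B = 0.41 × 0.0371243 = 0.0152209
  w_C·f_C = 0.31 × 0.0072696 = 0.00225358
  w_D·f_D = 0.09 × 0.000696095 = 6.26485e-05
Sum: 0.00318863 + 0.0152209 + 0.00225358 + 6.26485e-05 = 0.0207258
Responsibility of State A: 0.00318863 / 0.0207258 ≈ 0.154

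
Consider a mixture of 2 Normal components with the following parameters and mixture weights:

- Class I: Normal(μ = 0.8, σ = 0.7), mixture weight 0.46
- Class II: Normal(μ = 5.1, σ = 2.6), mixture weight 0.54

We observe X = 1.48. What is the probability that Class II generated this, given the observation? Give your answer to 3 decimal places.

The responsibility of component k is w_k f_k(x) divided by Σ_j w_j f_j(x).
Evaluate each component's likelihood at the observed value:
  L_I = 0.355546
  L_II = 0.0582093
Unnormalised posteriors:
  w_I·L_I = 0.46 × 0.355546 = 0.163551
  w_II·L_II = 0.54 × 0.0582093 = 0.031433
Evidence: 0.163551 + 0.031433 = 0.194984
P(Class II | data) ≈ 0.161

0.161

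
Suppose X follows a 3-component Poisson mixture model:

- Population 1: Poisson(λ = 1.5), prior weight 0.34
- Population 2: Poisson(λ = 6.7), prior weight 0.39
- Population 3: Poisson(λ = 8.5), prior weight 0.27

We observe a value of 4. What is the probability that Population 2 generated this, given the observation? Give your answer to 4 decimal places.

Posterior ∝ prior × likelihood, so P(k | x) ∝ P(Z=k) f_k(x); normalise over all components.
Poisson probabilities:
  f_1 = 0.0470665
  f_2 = 0.103351
  f_3 = 0.0442549
Multiply by the mixture weights:
  P(Z=1)·f_1 = 0.34 × 0.0470665 = 0.0160026
  P(Z=2)·f_2 = 0.39 × 0.103351 = 0.0403069
  P(Z=3)·f_3 = 0.27 × 0.0442549 = 0.0119488
Marginal: 0.0160026 + 0.0403069 + 0.0119488 = 0.0682584
P(Population 2 | 4) ≈ 0.5905

0.5905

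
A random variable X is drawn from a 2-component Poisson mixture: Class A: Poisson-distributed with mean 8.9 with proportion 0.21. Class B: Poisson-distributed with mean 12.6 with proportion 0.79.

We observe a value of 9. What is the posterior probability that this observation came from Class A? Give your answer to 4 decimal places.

By Bayes' theorem, P(k | x) = w_k f_k(x) / Σ_j w_j f_j(x).
Poisson probabilities:
  L_A = e^(−8.9)·8.9^9/9! = 0.131682
  L_B = e^(−12.6)·12.6^9/9! = 0.0743809
Unnormalised posteriors:
  w_A·L_A = 0.21 × 0.131682 = 0.0276532
  w_B·L_B = 0.79 × 0.0743809 = 0.0587609
Evidence: 0.0276532 + 0.0587609 = 0.0864141
So the posterior for Class A is 0.0276532 / 0.0864141 ≈ 0.3200.

0.3200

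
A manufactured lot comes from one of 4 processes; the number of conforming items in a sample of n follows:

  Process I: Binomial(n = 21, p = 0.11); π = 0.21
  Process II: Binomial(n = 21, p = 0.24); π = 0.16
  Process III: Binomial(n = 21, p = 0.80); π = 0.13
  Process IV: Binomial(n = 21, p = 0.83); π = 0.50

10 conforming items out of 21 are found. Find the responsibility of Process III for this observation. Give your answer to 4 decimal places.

Posterior ∝ prior × likelihood, so P(k | x) ∝ w_k f_k(x); normalise over all components.
Binomial probabilities:
  f_I = 2.53888e-05
  f_II = 0.0109267
  f_III = 0.000775631
  f_IV = 0.000187562
Prior × likelihood for each component:
  w_I·f_I = 0.21 × 2.53888e-05 = 5.33165e-06
  w_II·f_II = 0.16 × 0.0109267 = 0.00174826
  w_III·f_III = 0.13 × 0.000775631 = 0.000100832
  w_IV·f_IV = 0.50 × 0.000187562 = 9.37809e-05
Normaliser: 5.33165e-06 + 0.00174826 + 0.000100832 + 9.37809e-05 = 0.00194821
P(Process III | 10 conforming items out of 21) ≈ 0.0518

0.0518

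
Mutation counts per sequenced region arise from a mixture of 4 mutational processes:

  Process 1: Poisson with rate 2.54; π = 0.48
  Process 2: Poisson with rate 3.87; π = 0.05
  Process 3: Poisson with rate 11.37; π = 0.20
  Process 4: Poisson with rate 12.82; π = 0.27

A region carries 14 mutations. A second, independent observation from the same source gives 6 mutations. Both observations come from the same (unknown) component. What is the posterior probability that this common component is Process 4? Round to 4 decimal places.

P(component k | x) = π_k·f_k(x) / marginal(x), where marginal(x) = Σ_j π_j·f_j(x).
Since both observations come from the same component, the likelihood for component k is f_k(x₁)·f_k(x₂).
  p_1 = [e^(−2.54)·2.54^14/14! = 4.20877e-07] × [0.0294145] = 1.23799e-08
  p_2 = [e^(−3.87)·3.87^14/14! = 4.04413e-05] × [0.0973226] = 3.93586e-06
  p_3 = [e^(−11.37)·11.37^14/14! = 0.0798564] × [0.034618] = 0.00276447
  p_4 = [e^(−12.82)·12.82^14/14! = 0.100547] × [0.0166855] = 0.00167768
Unnormalised posteriors:
  π_1·p_1 = 0.48 × 1.23799e-08 = 5.94236e-09
  π_2·p_2 = 0.05 × 3.93586e-06 = 1.96793e-07
  π_3·p_3 = 0.20 × 0.00276447 = 0.000552894
  π_4·p_4 = 0.27 × 0.00167768 = 0.000452974
Marginal: 5.94236e-09 + 1.96793e-07 + 0.000552894 + 0.000452974 = 0.00100607
P(Process 4 | x₁,x₂) ≈ 0.4502

0.4502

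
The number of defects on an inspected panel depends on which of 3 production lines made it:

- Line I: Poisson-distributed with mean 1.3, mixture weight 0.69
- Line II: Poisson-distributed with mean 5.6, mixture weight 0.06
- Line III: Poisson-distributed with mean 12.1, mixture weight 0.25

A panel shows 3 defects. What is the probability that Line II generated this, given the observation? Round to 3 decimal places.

0.086

Apply Bayes' rule: the posterior for each component is proportional to its prior times its likelihood at x.
Poisson probabilities:
  p_I = 0.0997921
  p_II = 0.108234
  p_III = 0.0016415
Weight by the priors:
  π_I·p_I = 0.69 × 0.0997921 = 0.0688565
  π_II·p_II = 0.06 × 0.108234 = 0.00649404
  π_III·p_III = 0.25 × 0.0016415 = 0.000410376
Denominator: 0.0688565 + 0.00649404 + 0.000410376 = 0.0757609
P(Line II | the observation) ≈ 0.086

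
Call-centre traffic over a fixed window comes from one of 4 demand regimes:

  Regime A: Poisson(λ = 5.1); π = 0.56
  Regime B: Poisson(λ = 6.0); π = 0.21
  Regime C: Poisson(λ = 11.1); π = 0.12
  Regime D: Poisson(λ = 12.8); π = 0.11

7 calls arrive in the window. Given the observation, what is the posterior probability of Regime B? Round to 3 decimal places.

P(component k | x) = π_k·f_k(x) / marginal(x), where marginal(x) = Σ_j π_j·f_j(x).
Poisson probabilities:
  f_A = e^(−5.1)·5.1^7/7! = 0.108557
  f_B = e^(−6.0)·6.0^7/7! = 0.137677
  f_C = e^(−11.1)·11.1^7/7! = 0.0622532
  f_D = e^(−12.8)·12.8^7/7! = 0.0308368
Prior × likelihood for each component:
  π_A·f_A = 0.56 × 0.108557 = 0.0607921
  π_B·f_B = 0.21 × 0.137677 = 0.0289122
  π_C·f_C = 0.12 × 0.0622532 = 0.00747038
  π_D·f_D = 0.11 × 0.0308368 = 0.00339205
Marginal: 0.0607921 + 0.0289122 + 0.00747038 + 0.00339205 = 0.100567
P(Regime B | x) ≈ 0.287

0.287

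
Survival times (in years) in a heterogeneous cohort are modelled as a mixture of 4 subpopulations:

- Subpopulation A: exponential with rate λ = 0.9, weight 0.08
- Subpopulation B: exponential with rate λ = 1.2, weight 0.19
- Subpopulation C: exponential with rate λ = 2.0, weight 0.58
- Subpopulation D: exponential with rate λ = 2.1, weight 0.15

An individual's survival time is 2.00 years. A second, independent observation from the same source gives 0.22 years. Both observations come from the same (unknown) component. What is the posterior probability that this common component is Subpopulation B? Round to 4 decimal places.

Apply Bayes' rule: the posterior for each component is proportional to its prior times its likelihood at x.
Since both observations come from the same component, the likelihood for component k is f_k(x₁)·f_k(x₂).
  L_A = [0.148769] × [0.738333] = 0.109841
  L_B = [0.108862] × [0.921568] = 0.100323
  L_C = [0.0366313] × [1.28807] = 0.0471838
  L_D = [0.0314907] × [1.32305] = 0.0416637
Weight by the priors:
  w_A·L_A = 0.08 × 0.109841 = 0.00878728
  w_B·L_B = 0.19 × 0.100323 = 0.0190614
  w_C·L_C = 0.58 × 0.0471838 = 0.0273666
  w_D·L_D = 0.15 × 0.0416637 = 0.00624955
Denominator: 0.00878728 + 0.0190614 + 0.0273666 + 0.00624955 = 0.0614648
So the posterior for Subpopulation B is 0.0190614 / 0.0614648 ≈ 0.3101.

0.3101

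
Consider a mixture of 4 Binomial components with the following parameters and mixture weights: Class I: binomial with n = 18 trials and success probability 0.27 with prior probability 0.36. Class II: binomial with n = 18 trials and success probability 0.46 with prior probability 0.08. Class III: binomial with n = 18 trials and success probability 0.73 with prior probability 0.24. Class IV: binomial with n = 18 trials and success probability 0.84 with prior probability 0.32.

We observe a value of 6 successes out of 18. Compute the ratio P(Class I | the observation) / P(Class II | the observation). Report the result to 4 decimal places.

The posterior odds equal the prior odds times the likelihood ratio: (w_i/w_j)·(f_i(x)/f_j(x)).
Evaluate each component's likelihood at the observed value:
  f_I = C(18,6)·0.27^6·0.73^12 = 18564·0.00038742·0.022902 = 0.164713
  f_II = C(18,6)·0.46^6·0.54^12 = 18564·0.0094743·0.000614788 = 0.108129
  f_III = C(18,6)·0.73^6·0.27^12 = 18564·0.151334·1.50095e-07 = 0.000421671
  f_IV = C(18,6)·0.84^6·0.16^12 = 18564·0.351298·2.81475e-10 = 1.83564e-06
Posterior odds = (w_I·f_I) / (w_II·f_II) = (0.36·0.164713) / (0.08·0.108129) = 0.0592968 / 0.00865035 ≈ 6.8548

6.8548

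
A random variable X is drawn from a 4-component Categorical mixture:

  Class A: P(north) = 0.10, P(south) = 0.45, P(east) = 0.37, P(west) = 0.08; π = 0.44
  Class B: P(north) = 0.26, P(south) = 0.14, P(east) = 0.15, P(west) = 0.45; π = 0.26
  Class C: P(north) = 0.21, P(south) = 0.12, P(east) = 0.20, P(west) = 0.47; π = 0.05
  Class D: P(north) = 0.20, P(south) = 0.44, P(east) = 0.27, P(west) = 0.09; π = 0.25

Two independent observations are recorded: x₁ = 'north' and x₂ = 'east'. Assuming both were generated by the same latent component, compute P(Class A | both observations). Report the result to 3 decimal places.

0.387

Posterior ∝ prior × likelihood, so P(k | x) ∝ P(Z=k) f_k(x); normalise over all components.
Since both observations come from the same component, the likelihood for component k is f_k(x₁)·f_k(x₂).
  f_A = [0.1] × [0.37] = 0.037
  f_B = [0.26] × [0.15] = 0.039
  f_C = [0.21] × [0.2] = 0.042
  f_D = [0.2] × [0.27] = 0.054
Prior × likelihood for each component:
  P(Z=A)·f_A = 0.44 × 0.037 = 0.01628
  P(Z=B)·f_B = 0.26 × 0.039 = 0.01014
  P(Z=C)·f_C = 0.05 × 0.042 = 0.0021
  P(Z=D)·f_D = 0.25 × 0.054 = 0.0135
Marginal: 0.01628 + 0.01014 + 0.0021 + 0.0135 = 0.04202
Responsibility of Class A: 0.01628 / 0.04202 ≈ 0.387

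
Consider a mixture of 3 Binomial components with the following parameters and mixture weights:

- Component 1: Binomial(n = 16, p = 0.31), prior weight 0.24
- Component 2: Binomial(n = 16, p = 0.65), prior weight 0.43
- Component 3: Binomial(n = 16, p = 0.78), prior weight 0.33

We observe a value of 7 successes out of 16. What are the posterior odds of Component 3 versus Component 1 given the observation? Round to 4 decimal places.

0.0299

The posterior odds equal the prior odds times the likelihood ratio: (w_i/w_j)·(f_i(x)/f_j(x)).
Component likelihoods at x = 7 successes out of 16:
  f_1 = 0.111583
  f_2 = 0.044201
  f_3 = 0.00242601
Odds = (0.33/0.24) × (0.00242601/0.111583) = 1.375 × 0.0217417 ≈ 0.0299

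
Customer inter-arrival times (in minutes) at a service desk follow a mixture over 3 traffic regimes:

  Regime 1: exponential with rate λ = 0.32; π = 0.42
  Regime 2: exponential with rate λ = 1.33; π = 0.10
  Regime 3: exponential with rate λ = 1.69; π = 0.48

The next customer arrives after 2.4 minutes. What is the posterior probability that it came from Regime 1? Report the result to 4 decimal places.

0.7616

Posterior ∝ prior × likelihood, so P(k | x) ∝ π_k f_k(x); normalise over all components.
Component likelihoods at x = 2.4 minutes:
  f_1 = 0.32·e^(−0.32·2.4) = 0.32·e^(−0.7680) = 0.148461
  f_2 = 1.33·e^(−1.33·2.4) = 1.33·e^(−3.1920) = 0.0546492
  f_3 = 1.69·e^(−1.69·2.4) = 1.69·e^(−4.0560) = 0.0292677
Unnormalised posteriors:
  π_1·f_1 = 0.42 × 0.148461 = 0.0623535
  π_2·f_2 = 0.10 × 0.0546492 = 0.00546492
  π_3·f_3 = 0.48 × 0.0292677 = 0.0140485
Evidence: 0.0623535 + 0.00546492 + 0.0140485 = 0.0818669
P(Regime 1 | x) ≈ 0.7616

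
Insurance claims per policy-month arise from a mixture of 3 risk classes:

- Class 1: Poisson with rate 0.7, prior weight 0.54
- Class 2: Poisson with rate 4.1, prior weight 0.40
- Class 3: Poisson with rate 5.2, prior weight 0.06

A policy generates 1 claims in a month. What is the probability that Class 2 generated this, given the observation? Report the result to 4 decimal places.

By Bayes' theorem, P(k | x) = π_k f_k(x) / Σ_j π_j f_j(x).
Component likelihoods at x = 1 claims:
  f_1 = e^(−0.7)·0.7^1/1! = 0.34761
  f_2 = e^(−4.1)·4.1^1/1! = 0.067948
  f_3 = e^(−5.2)·5.2^1/1! = 0.0286861
Weight by the priors:
  π_1·f_1 = 0.54 × 0.34761 = 0.187709
  π_2·f_2 = 0.40 × 0.067948 = 0.0271792
  π_3·f_3 = 0.06 × 0.0286861 = 0.00172117
Sum: 0.187709 + 0.0271792 + 0.00172117 = 0.21661
P(Class 2 | the observation) = 0.0271792 / 0.21661 ≈ 0.1255

0.1255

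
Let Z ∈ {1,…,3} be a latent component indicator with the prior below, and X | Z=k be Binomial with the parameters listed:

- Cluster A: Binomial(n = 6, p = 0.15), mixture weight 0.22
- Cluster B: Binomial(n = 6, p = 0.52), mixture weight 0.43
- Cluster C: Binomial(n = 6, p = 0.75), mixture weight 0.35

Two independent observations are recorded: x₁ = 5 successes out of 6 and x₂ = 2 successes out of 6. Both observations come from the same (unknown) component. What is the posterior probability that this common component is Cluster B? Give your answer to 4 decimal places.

0.7110

The responsibility of component k is π_k f_k(x) divided by Σ_j π_j f_j(x).
Since both observations come from the same component, the likelihood for component k is f_k(x₁)·f_k(x₂).
  L_A = [0.000387281] × [0.176177] = 6.82301e-05
  L_B = [0.109499] × [0.215309] = 0.0235761
  L_C = [0.355957] × [0.032959] = 0.011732
Weight by the priors:
  π_A·L_A = 0.22 × 6.82301e-05 = 1.50106e-05
  π_B·L_B = 0.43 × 0.0235761 = 0.0101377
  π_C·L_C = 0.35 × 0.011732 = 0.00410619
Denominator: 1.50106e-05 + 0.0101377 + 0.00410619 = 0.0142589
So the posterior for Cluster B is 0.0101377 / 0.0142589 ≈ 0.7110.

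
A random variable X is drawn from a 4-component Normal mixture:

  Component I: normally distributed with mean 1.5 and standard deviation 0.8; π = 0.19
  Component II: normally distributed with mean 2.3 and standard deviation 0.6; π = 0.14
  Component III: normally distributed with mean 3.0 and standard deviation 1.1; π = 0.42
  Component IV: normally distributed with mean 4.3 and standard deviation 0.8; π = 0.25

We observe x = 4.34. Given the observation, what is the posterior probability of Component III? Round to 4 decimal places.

Apply Bayes' rule: the posterior for each component is proportional to its prior times its likelihood at x.
Normal densities:
  f_I = 0.000914581
  f_II = 0.0020537
  f_III = 0.172694
  f_IV = 0.498055
Prior × likelihood for each component:
  π_I·f_I = 0.19 × 0.000914581 = 0.00017377
  π_II·f_II = 0.14 × 0.0020537 = 0.000287518
  π_III·f_III = 0.42 × 0.172694 = 0.0725316
  π_IV·f_IV = 0.25 × 0.498055 = 0.124514
Denominator: 0.00017377 + 0.000287518 + 0.0725316 + 0.124514 = 0.197507
Responsibility of Component III: 0.0725316 / 0.197507 ≈ 0.3672

0.3672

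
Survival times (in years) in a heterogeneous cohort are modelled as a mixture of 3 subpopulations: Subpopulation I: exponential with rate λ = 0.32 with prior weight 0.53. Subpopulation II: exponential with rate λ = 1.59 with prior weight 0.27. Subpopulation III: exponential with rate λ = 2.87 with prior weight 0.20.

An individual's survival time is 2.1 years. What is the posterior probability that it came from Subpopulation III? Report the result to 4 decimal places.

By Bayes' theorem, P(k | x) = π_k f_k(x) / Σ_j π_j f_j(x).
Component likelihoods at x = 2.1 years:
  L_I = 0.32·e^(−0.32·2.1) = 0.32·e^(−0.6720) = 0.16342
  L_II = 1.59·e^(−1.59·2.1) = 1.59·e^(−3.3390) = 0.0564011
  L_III = 2.87·e^(−2.87·2.1) = 2.87·e^(−6.0270) = 0.00692451
Multiply by the mixture weights:
  π_I·L_I = 0.53 × 0.16342 = 0.0866124
  π_II·L_II = 0.27 × 0.0564011 = 0.0152283
  π_III·L_III = 0.20 × 0.00692451 = 0.0013849
Marginal: 0.0866124 + 0.0152283 + 0.0013849 = 0.103226
P(Subpopulation III | the observation) = 0.0013849 / 0.103226 ≈ 0.0134

0.0134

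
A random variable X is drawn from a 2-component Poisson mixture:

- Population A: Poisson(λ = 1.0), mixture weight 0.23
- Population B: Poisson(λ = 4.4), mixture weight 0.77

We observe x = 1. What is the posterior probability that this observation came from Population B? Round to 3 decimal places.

The responsibility of component k is P(Z=k) f_k(x) divided by Σ_j P(Z=j) f_j(x).
Evaluate each component's likelihood at the observed value:
  f_A = 0.367879
  f_B = 0.0540203
Multiply by the mixture weights:
  P(Z=A)·f_A = 0.23 × 0.367879 = 0.0846123
  P(Z=B)·f_B = 0.77 × 0.0540203 = 0.0415956
Denominator: 0.0846123 + 0.0415956 = 0.126208
Responsibility of Population B: 0.0415956 / 0.126208 ≈ 0.330

0.330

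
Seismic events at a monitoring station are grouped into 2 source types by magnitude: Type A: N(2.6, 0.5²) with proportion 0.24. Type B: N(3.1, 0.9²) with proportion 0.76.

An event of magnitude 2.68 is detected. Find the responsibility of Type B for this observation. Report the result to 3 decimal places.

0.615

The responsibility of component k is P(Z=k) f_k(x) divided by Σ_j P(Z=j) f_j(x).
Evaluate each component's likelihood at the observed value:
  f_A = (1/(0.5·√(2π)))·exp(−(2.68−2.6)²/(2·0.5²)) = 0.797885·exp(-0.01280) = 0.787737
  f_B = (1/(0.9·√(2π)))·exp(−(2.68−3.1)²/(2·0.9²)) = 0.443269·exp(-0.10889) = 0.397537
Prior × likelihood for each component:
  P(Z=A)·f_A = 0.24 × 0.787737 = 0.189057
  P(Z=B)·f_B = 0.76 × 0.397537 = 0.302128
Denominator: 0.189057 + 0.302128 = 0.491185
So the posterior for Type B is 0.302128 / 0.491185 ≈ 0.615.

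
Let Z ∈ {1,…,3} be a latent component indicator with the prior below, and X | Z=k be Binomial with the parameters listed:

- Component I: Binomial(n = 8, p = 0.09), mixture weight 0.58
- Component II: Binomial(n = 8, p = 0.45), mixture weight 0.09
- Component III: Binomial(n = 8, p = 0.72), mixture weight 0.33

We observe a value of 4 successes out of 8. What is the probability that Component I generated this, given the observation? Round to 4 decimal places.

The responsibility of component k is π_k f_k(x) divided by Σ_j π_j f_j(x).
Component likelihoods at x = 4 successes out of 8:
  L_I = C(8,4)·0.09^4·0.91^4 = 70·6.561e-05·0.68575 = 0.00314944
  L_II = C(8,4)·0.45^4·0.55^4 = 70·0.0410063·0.0915063 = 0.262663
  L_III = C(8,4)·0.72^4·0.28^4 = 70·0.268739·0.00614656 = 0.115627
Multiply by the mixture weights:
  π_I·L_I = 0.58 × 0.00314944 = 0.00182668
  π_II·L_II = 0.09 × 0.262663 = 0.0236397
  π_III·L_III = 0.33 × 0.115627 = 0.038157
Normaliser: 0.00182668 + 0.0236397 + 0.038157 = 0.0636233
So the posterior for Component I is 0.00182668 / 0.0636233 ≈ 0.0287.

0.0287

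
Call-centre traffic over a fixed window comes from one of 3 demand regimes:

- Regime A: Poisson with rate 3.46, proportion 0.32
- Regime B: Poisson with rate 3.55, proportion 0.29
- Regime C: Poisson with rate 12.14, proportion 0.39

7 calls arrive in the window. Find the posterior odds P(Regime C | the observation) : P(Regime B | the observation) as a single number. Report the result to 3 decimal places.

1.368

The posterior odds equal the prior odds times the likelihood ratio: (π_i/π_j)·(f_i(x)/f_j(x)).
Evaluate each component's likelihood at the observed value:
  f_A = e^(−3.46)·3.46^7/7! = 0.0370206
  f_B = e^(−3.55)·3.55^7/7! = 0.040497
  f_C = e^(−12.14)·12.14^7/7! = 0.0411875
Posterior odds = (π_C·f_C) / (π_B·f_B) = (0.39·0.0411875) / (0.29·0.040497) = 0.0160631 / 0.0117441 ≈ 1.368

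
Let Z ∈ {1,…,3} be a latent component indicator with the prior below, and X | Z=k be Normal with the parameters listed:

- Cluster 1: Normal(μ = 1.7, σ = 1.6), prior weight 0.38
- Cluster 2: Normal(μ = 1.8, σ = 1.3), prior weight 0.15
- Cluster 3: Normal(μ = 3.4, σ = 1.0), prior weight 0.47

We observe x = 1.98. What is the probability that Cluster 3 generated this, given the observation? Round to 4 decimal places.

0.3300

The responsibility of component k is w_k f_k(x) divided by Σ_j w_j f_j(x).
Component likelihoods at x = 1.98:
  p_1 = (1/(1.6·√(2π)))·exp(−(1.98−1.7)²/(2·1.6²)) = 0.249339·exp(-0.01531) = 0.24555
  p_2 = (1/(1.3·√(2π)))·exp(−(1.98−1.8)²/(2·1.3²)) = 0.306879·exp(-0.00959) = 0.303951
  p_3 = (1/(1.0·√(2π)))·exp(−(1.98−3.4)²/(2·1.0²)) = 0.398942·exp(-1.00820) = 0.145564
Multiply by the mixture weights:
  w_1·p_1 = 0.38 × 0.24555 = 0.093309
  w_2·p_2 = 0.15 × 0.303951 = 0.0455927
  w_3·p_3 = 0.47 × 0.145564 = 0.0684151
Sum: 0.093309 + 0.0455927 + 0.0684151 = 0.207317
So the posterior for Cluster 3 is 0.0684151 / 0.207317 ≈ 0.3300.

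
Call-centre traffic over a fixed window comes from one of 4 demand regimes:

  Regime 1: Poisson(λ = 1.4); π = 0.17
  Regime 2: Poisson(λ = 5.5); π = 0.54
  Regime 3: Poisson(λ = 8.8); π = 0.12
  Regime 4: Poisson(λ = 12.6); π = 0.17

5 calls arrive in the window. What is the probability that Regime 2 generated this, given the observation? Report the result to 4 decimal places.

The responsibility of component k is w_k f_k(x) divided by Σ_j w_j f_j(x).
Evaluate each component's likelihood at the observed value:
  p_1 = 0.0110521
  p_2 = 0.171401
  p_3 = 0.0662889
  p_4 = 0.00892403
Weight by the priors:
  w_1·p_1 = 0.17 × 0.0110521 = 0.00187887
  w_2·p_2 = 0.54 × 0.171401 = 0.0925564
  w_3·p_3 = 0.12 × 0.0662889 = 0.00795467
  w_4·p_4 = 0.17 × 0.00892403 = 0.00151709
Sum: 0.00187887 + 0.0925564 + 0.00795467 + 0.00151709 = 0.103907
So the posterior for Regime 2 is 0.0925564 / 0.103907 ≈ 0.8908.

0.8908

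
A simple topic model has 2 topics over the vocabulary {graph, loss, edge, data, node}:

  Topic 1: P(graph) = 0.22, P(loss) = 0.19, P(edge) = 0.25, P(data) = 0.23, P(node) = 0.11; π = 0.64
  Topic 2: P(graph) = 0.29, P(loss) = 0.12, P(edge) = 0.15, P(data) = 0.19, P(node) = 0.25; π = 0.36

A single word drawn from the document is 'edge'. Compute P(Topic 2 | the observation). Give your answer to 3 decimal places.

The responsibility of component k is P(Z=k) f_k(x) divided by Σ_j P(Z=j) f_j(x).
Component likelihoods at x = 'edge':
  L_1 = P(edge | comp) = 0.25
  L_2 = P(edge | comp) = 0.15
Weight by the priors:
  P(Z=1)·L_1 = 0.64 × 0.25 = 0.16
  P(Z=2)·L_2 = 0.36 × 0.15 = 0.054
Normaliser: 0.16 + 0.054 = 0.214
P(Topic 2 | 'edge') = 0.054 / 0.214 ≈ 0.252

0.252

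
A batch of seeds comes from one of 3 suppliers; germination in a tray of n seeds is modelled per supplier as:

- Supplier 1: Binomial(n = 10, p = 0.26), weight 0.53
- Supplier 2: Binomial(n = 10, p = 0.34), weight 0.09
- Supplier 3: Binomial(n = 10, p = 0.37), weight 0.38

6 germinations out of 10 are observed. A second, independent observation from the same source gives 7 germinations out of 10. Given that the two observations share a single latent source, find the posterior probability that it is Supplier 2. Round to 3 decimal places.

The responsibility of component k is π_k f_k(x) divided by Σ_j π_j f_j(x).
Since both observations come from the same component, the likelihood for component k is f_k(x₁)·f_k(x₂).
  L_1 = [0.019453] × [0.00390562] = 7.59759e-05
  L_2 = [0.0615557] × [0.0181203] = 0.00111541
  L_3 = [0.0848774] × [0.0284849] = 0.00241772
Weight by the priors:
  π_1·L_1 = 0.53 × 7.59759e-05 = 4.02673e-05
  π_2·L_2 = 0.09 × 0.00111541 = 0.000100387
  π_3·L_3 = 0.38 × 0.00241772 = 0.000918735
Evidence: 4.02673e-05 + 0.000100387 + 0.000918735 = 0.00105939
Responsibility of Supplier 2: 0.000100387 / 0.00105939 ≈ 0.095

0.095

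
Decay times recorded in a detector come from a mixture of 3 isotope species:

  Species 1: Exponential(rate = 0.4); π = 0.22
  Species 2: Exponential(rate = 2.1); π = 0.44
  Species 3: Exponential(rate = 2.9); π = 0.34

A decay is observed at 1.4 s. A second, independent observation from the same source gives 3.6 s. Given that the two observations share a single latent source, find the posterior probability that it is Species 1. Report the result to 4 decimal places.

Posterior ∝ prior × likelihood, so P(k | x) ∝ π_k f_k(x); normalise over all components.
Since both observations come from the same component, the likelihood for component k is f_k(x₁)·f_k(x₂).
  p_1 = [0.4·e^(−0.4·1.4) = 0.4·e^(−0.5600) = 0.228484] × [0.0947711] = 0.0216536
  p_2 = [2.1·e^(−2.1·1.4) = 2.1·e^(−2.9400) = 0.111018] × [0.00109384] = 0.000121436
  p_3 = [2.9·e^(−2.9·1.4) = 2.9·e^(−4.0600) = 0.0500222] × [8.47937e-05] = 4.24156e-06
Unnormalised posteriors:
  π_1·p_1 = 0.22 × 0.0216536 = 0.0047638
  π_2·p_2 = 0.44 × 0.000121436 = 5.34317e-05
  π_3·p_3 = 0.34 × 4.24156e-06 = 1.44213e-06
Marginal: 0.0047638 + 5.34317e-05 + 1.44213e-06 = 0.00481868
P(Species 1 | x) ≈ 0.9886

0.9886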